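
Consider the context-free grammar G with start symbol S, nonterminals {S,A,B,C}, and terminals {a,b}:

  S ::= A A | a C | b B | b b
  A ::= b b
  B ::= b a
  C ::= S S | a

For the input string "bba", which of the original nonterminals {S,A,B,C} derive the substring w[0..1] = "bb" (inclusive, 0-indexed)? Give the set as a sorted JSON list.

CNF form of G:
  S -> A A | T0 B | T0 T0 | T1 C
  A -> T0 T0
  B -> T0 T1
  C -> S S | a
  T0 -> b
  T1 -> a

Fill CYK table bottom-up, restricted to cells inside w[0..1]:
  [0..0]={T0}  "b"  orig:{}
  [1..1]={T0}  "b"  orig:{}
  [0..1]={A,S}  "bb"

Original NTs in T[0,1] deriving "bb": ["A", "S"]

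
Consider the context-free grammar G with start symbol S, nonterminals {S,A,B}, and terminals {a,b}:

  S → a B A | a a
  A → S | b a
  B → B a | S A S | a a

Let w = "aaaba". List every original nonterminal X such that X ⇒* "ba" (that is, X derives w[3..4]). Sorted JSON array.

Convert to CNF:
  S -> T0 T0 | T0 X4
  A -> T0 T0 | T0 X2 | T1 T0
  B -> B T0 | S X3 | T0 T0
  T0 -> a
  T1 -> b
  X2 -> B A
  X3 -> A S
  X4 -> B A

CYK table (by increasing span) (cells [i..j] with 3 ≤ i ≤ j ≤ 4 only):
  T[3,3] 'b' = {T1}  orig:{}
  T[4,4] 'a' = {T0}  orig:{}
  T[3,4] 'ba' = {A}

Original NTs in T[3,4] deriving "ba": ["A"]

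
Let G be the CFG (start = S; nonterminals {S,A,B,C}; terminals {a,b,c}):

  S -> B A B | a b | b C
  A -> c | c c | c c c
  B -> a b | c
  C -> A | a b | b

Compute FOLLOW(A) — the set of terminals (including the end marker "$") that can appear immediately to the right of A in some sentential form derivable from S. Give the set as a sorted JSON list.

FIRST sets, iterate to fixpoint:
pass 1:
  A via A→c: +{c}
  B via B→a b: +{a}
  B via B→c: +{c}
  C via C→A: +{c}
  C via C→a b: +{a}
  C via C→b: +{b}
  S via S→B A B: +{a,c}
  S via S→b C: +{b}
  S: {a,b,c}  A: {c}  B: {a,c}  C: {a,b,c}
pass 2: (stable)
  S: {a,b,c}  A: {c}  B: {a,c}  C: {a,b,c}

Compute FOLLOW by fixpoint:
initialize: $ ∈ FOLLOW(S)
iter 1:
  S→B A B: FOLLOW(B) ⊇ FIRST(A) = {c}; new: +{c}
  S→B A B: FOLLOW(A) ⊇ FIRST(B) = {a,c}; new: +{a,c}
  S→B A B: FOLLOW(B) ⊇ FOLLOW(S) ⊇ {$}; new: +{$}
  S→b C: FOLLOW(C) ⊇ FOLLOW(S) ⊇ {$}; new: +{$}
  FOLLOW(S)={$}  FOLLOW(A)={a,c}  FOLLOW(B)={$,c}  FOLLOW(C)={$}
iter 2:
  C→A: FOLLOW(A) ⊇ FOLLOW(C) ⊇ {$}; new: +{$}
  FOLLOW(S)={$}  FOLLOW(A)={$,a,c}  FOLLOW(B)={$,c}  FOLLOW(C)={$}
iter 3: (stable)
  FOLLOW(S)={$}  FOLLOW(A)={$,a,c}  FOLLOW(B)={$,c}  FOLLOW(C)={$}

FOLLOW(A) = ["$", "a", "c"]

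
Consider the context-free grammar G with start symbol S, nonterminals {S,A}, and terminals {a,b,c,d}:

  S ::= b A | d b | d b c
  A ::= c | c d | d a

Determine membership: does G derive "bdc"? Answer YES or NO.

Convert to CNF:
  S -> T1 T3 | T1 X4 | T3 A
  A -> T0 T1 | T1 T2 | c
  T0 -> c
  T1 -> d
  T2 -> a
  T3 -> b
  X4 -> T3 T0

CYK table (by increasing span):
  [0..0]={T3}  "b"  orig:{}
  [1..1]={T1}  "d"  orig:{}
  [2..2]={A,T0}  "c"  orig:{A}
  [0..1]=∅  "bd"
  [1..2]=∅  "dc"
  [0..2]=∅  "bdc"

S ∉ T[0,2] ⇒ NO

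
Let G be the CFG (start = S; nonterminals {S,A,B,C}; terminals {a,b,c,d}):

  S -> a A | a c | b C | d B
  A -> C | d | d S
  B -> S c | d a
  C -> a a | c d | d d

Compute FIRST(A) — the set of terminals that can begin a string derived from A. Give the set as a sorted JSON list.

FIRST iteration:
[1]
  A via A→d: +{d}
  B via B→d a: +{d}
  C via C→a a: +{a}
  C via C→c d: +{c}
  C via C→d d: +{d}
  S via S→a A: +{a}
  S via S→b C: +{b}
  S via S→d B: +{d}
  S: {a,b,d}  A: {d}  B: {d}  C: {a,c,d}
[2]
  A via A→C: +{a,c}
  B via B→S c: +{a,b}
  S: {a,b,d}  A: {a,c,d}  B: {a,b,d}  C: {a,c,d}
[3] (stable)
  S: {a,b,d}  A: {a,c,d}  B: {a,b,d}  C: {a,c,d}

FIRST(A) = ["a", "c", "d"]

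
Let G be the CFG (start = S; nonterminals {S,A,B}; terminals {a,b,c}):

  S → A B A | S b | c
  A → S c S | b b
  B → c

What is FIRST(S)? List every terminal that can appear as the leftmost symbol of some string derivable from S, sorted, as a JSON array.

FIRST iteration:
[1]
  A via A→b b: +{b}
  B via B→c: +{c}
  S via S→A B A: +{b}
  S via S→c: +{c}
  FIRST[S]={b,c}  FIRST[A]={b}  FIRST[B]={c}
[2]
  A via A→S c S: +{c}
  FIRST[S]={b,c}  FIRST[A]={b,c}  FIRST[B]={c}
[3] done
  FIRST[S]={b,c}  FIRST[A]={b,c}  FIRST[B]={c}

FIRST(S) = ["b", "c"]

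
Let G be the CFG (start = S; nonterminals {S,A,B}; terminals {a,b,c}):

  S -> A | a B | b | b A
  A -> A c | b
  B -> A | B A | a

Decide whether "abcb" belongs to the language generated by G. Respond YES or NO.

CNF form of G:
  S -> A T0 | T1 B | T2 A | b
  A -> A T0 | b
  B -> A T0 | B A | a | b
  T0 -> c
  T1 -> a
  T2 -> b

CYK table (by increasing span):
  T[0,0] 'a' = {B,T1}  orig:{B}
  T[1,1] 'b' = {A,B,S,T2}  orig:{A,B,S}
  T[2,2] 'c' = {T0}  orig:{}
  T[3,3] 'b' = {A,B,S,T2}  orig:{A,B,S}
  T[0,1] 'ab' = {B,S}
  T[1,2] 'bc' = {A,B,S}
  T[2,3] 'cb' = ∅
  T[0,2] 'abc' = {B,S}
  T[1,3] 'bcb' = {B}
  T[0,3] 'abcb' = {B,S}

S ∈ T[0,3] ⇒ YES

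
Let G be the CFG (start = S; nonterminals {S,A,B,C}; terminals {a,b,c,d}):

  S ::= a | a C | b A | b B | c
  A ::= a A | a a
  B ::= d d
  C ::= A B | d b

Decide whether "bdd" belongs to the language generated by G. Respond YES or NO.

CNF form of G:
  S -> T0 C | T2 A | T2 B | a | c
  A -> T0 A | T0 T0
  B -> T1 T1
  C -> A B | T1 T2
  T0 -> a
  T1 -> d
  T2 -> b

CYK table (by increasing span):
  T[0,0] 'b' = {T2}  orig:{}
  T[1,1] 'd' = {T1}  orig:{}
  T[2,2] 'd' = {T1}  orig:{}
  T[0,1] 'bd' = ∅
  T[1,2] 'dd' = {B}
  T[0,2] 'bdd' = {S}

S ∈ T[0,2] ⇒ YES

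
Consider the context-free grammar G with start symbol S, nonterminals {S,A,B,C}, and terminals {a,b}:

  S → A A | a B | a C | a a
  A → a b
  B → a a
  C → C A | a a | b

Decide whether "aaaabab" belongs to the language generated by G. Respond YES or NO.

CNF form of G:
  S -> A A | T0 B | T0 C | T0 T0
  A -> T0 T1
  B -> T0 T0
  C -> C A | T0 T0 | b
  T0 -> a
  T1 -> b

CYK table (by increasing span):
  [0..0]={T0}  "a"  orig:{}
  [1..1]={T0}  "a"  orig:{}
  [2..2]={T0}  "a"  orig:{}
  [3..3]={T0}  "a"  orig:{}
  [4..4]={C,T1}  "b"  orig:{C}
  [5..5]={T0}  "a"  orig:{}
  [6..6]={C,T1}  "b"  orig:{C}
  [0..1]={B,C,S}  "aa"
  [1..2]={B,C,S}  "aa"
  [2..3]={B,C,S}  "aa"
  [3..4]={A,S}  "ab"
  [4..5]=∅  "ba"
  [5..6]={A,S}  "ab"
  [0..2]={S}  "aaa"
  [1..3]={S}  "aaa"
  [2..4]=∅  "aab"
  [3..5]=∅  "aba"
  [4..6]={C}  "bab"
  [0..3]=∅  "aaaa"
  [1..4]={C}  "aaab"
  [2..5]=∅  "aaba"
  [3..6]={S}  "abab"
  [0..4]={S}  "aaaab"
  [1..5]=∅  "aaaba"
  [2..6]=∅  "aabab"
  [0..5]=∅  "aaaaba"
  [1..6]={C}  "aaabab"
  [0..6]={S}  "aaaabab"

S ∈ T[0,6] ⇒ YES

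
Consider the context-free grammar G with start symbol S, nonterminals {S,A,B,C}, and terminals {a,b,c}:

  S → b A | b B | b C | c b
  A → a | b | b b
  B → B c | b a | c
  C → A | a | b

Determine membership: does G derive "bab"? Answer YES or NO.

Convert to CNF:
  S -> T0 A | T0 B | T0 C | T1 T0
  A -> T0 T0 | a | b
  B -> B T1 | T0 T2 | c
  C -> T0 T0 | a | b
  T0 -> b
  T1 -> c
  T2 -> a

Fill CYK table bottom-up:
  cell(0,0) b: {A,C,T0}  orig:{A,C}
  cell(1,1) a: {A,C,T2}  orig:{A,C}
  cell(2,2) b: {A,C,T0}  orig:{A,C}
  cell(0,1) ba: {B,S}
  cell(1,2) ab: ∅
  cell(0,2) bab: ∅

S ∉ T[0,2] ⇒ NO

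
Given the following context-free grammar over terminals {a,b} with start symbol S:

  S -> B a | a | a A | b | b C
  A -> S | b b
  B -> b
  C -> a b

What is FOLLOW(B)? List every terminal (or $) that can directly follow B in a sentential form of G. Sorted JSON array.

FIRST sets, iterate to fixpoint:
[1]
  A via A→b b: +{b}
  B via B→b: +{b}
  C via C→a b: +{a}
  S via S→B a: +{b}
  S via S→a: +{a}
  FIRST[S]={a,b}  FIRST[A]={b}  FIRST[B]={b}  FIRST[C]={a}
[2]
  A via A→S: +{a}
  FIRST[S]={a,b}  FIRST[A]={a,b}  FIRST[B]={b}  FIRST[C]={a}
[3] — fixpoint
  FIRST[S]={a,b}  FIRST[A]={a,b}  FIRST[B]={b}  FIRST[C]={a}

Compute FOLLOW by fixpoint:
initialize: $ ∈ FOLLOW(S)
[1]
  S→B a: FOLLOW(B) ⊇ FIRST(a) = {a}; new: +{a}
  S→a A: FOLLOW(A) ⊇ FOLLOW(S) ⊇ {$}; new: +{$}
  S→b C: FOLLOW(C) ⊇ FOLLOW(S) ⊇ {$}; new: +{$}
  FOLLOW[S]={$}  FOLLOW[A]={$}  FOLLOW[B]={a}  FOLLOW[C]={$}
[2] (stable)
  FOLLOW[S]={$}  FOLLOW[A]={$}  FOLLOW[B]={a}  FOLLOW[C]={$}

FOLLOW(B) = ["a"]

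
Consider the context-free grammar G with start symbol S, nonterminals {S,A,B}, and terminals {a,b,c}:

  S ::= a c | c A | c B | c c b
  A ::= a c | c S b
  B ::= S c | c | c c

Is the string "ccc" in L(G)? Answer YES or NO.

Convert to CNF:
  S -> T0 T1 | T1 A | T1 B | T1 X4
  A -> T0 T1 | T1 X3
  B -> S T1 | T1 T1 | c
  T0 -> a
  T1 -> c
  T2 -> b
  X3 -> S T2
  X4 -> T1 T2

CYK table (by increasing span):
  [0..0]={B,T1}  "c"  orig:{B}
  [1..1]={B,T1}  "c"  orig:{B}
  [2..2]={B,T1}  "c"  orig:{B}
  [0..1]={B,S}  "cc"
  [1..2]={B,S}  "cc"
  [0..2]={B,S}  "ccc"

S ∈ T[0,2] ⇒ YES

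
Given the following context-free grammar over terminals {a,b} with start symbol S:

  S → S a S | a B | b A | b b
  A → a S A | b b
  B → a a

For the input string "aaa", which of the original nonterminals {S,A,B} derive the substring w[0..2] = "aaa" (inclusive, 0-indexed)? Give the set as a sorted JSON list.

Convert to CNF:
  S -> S X3 | T0 B | T1 A | T1 T1
  A -> T0 X2 | T1 T1
  B -> T0 T0
  T0 -> a
  T1 -> b
  X2 -> S A
  X3 -> T0 S

CYK table (by increasing span) — only the sub-triangle for w[0..2]:
  cell(0,0) a: {T0}  orig:{}
  cell(1,1) a: {T0}  orig:{}
  cell(2,2) a: {T0}  orig:{}
  cell(0,1) aa: {B}
  cell(1,2) aa: {B}
  cell(0,2) aaa: {S}

Original NTs in T[0,2] deriving "aaa": ["S"]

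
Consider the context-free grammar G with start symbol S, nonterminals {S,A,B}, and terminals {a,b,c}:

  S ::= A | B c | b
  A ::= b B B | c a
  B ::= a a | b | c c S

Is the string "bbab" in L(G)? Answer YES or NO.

Convert to CNF:
  S -> B T1 | T0 X5 | T1 T2 | b
  A -> T0 X3 | T1 T2
  B -> T1 X4 | T2 T2 | b
  T0 -> b
  T1 -> c
  T2 -> a
  X3 -> B B
  X4 -> T1 S
  X5 -> B B

CYK table (by increasing span):
  T[0,0] 'b' = {B,S,T0}  orig:{B,S}
  T[1,1] 'b' = {B,S,T0}  orig:{B,S}
  T[2,2] 'a' = {T2}  orig:{}
  T[3,3] 'b' = {B,S,T0}  orig:{B,S}
  T[0,1] 'bb' = {X3,X5}  orig:{}
  T[1,2] 'ba' = ∅
  T[2,3] 'ab' = ∅
  T[0,2] 'bba' = ∅
  T[1,3] 'bab' = ∅
  T[0,3] 'bbab' = ∅

S ∉ T[0,3] ⇒ NO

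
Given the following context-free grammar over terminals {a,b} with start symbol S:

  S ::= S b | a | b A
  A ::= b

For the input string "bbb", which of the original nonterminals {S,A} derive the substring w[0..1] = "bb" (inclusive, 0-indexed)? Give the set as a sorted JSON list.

CNF form of G:
  S -> S T0 | T0 A | a
  A -> b
  T0 -> b

Fill CYK table bottom-up (cells [i..j] with 0 ≤ i ≤ j ≤ 1 only):
  [0..0]={A,T0}  "b"  orig:{A}
  [1..1]={A,T0}  "b"  orig:{A}
  [0..1]={S}  "bb"

Original NTs in T[0,1] deriving "bb": ["S"]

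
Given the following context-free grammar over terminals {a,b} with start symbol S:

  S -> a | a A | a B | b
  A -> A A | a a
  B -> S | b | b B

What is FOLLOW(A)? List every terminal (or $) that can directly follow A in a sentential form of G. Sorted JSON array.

FIRST iteration:
[1]
  A via A→a a: +{a}
  B via B→b: +{b}
  S via S→a: +{a}
  S via S→b: +{b}
  S: {a,b}  A: {a}  B: {b}
[2]
  B via B→S: +{a}
  S: {a,b}  A: {a}  B: {a,b}
[3] done
  S: {a,b}  A: {a}  B: {a,b}

FOLLOW sets:
initialize: $ ∈ FOLLOW(S)
iter 1:
  A→A A: FOLLOW(A) ⊇ FIRST(A) = {a}; new: +{a}
  S→a A: FOLLOW(A) ⊇ FOLLOW(S) ⊇ {$}; new: +{$}
  S→a B: FOLLOW(B) ⊇ FOLLOW(S) ⊇ {$}; new: +{$}
  FOLLOW(S)={$}  FOLLOW(A)={$,a}  FOLLOW(B)={$}
iter 2: (no change)
  FOLLOW(S)={$}  FOLLOW(A)={$,a}  FOLLOW(B)={$}

FOLLOW(A) = ["$", "a"]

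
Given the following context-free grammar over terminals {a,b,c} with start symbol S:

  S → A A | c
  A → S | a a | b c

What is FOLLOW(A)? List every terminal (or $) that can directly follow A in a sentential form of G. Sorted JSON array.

FIRST sets, iterate to fixpoint:
pass 1:
  A via A→a a: +{a}
  A via A→b c: +{b}
  S via S→A A: +{a,b}
  S via S→c: +{c}
  FIRST[S]={a,b,c}  FIRST[A]={a,b}
pass 2:
  A via A→S: +{c}
  FIRST[S]={a,b,c}  FIRST[A]={a,b,c}
pass 3: — fixpoint
  FIRST[S]={a,b,c}  FIRST[A]={a,b,c}

Compute FOLLOW by fixpoint:
FOLLOW(S) := {$}
[1]
  S→A A: FOLLOW(A) ⊇ FIRST(A) = {a,b,c}; new: +{a,b,c}
  S→A A: FOLLOW(A) ⊇ FOLLOW(S) ⊇ {$}; new: +{$}
  FOLLOW(S)={$}  FOLLOW(A)={$,a,b,c}
[2]
  A→S: FOLLOW(S) ⊇ FOLLOW(A) ⊇ {$,a,b,c}; new: +{a,b,c}
  FOLLOW(S)={$,a,b,c}  FOLLOW(A)={$,a,b,c}
[3] (stable)
  FOLLOW(S)={$,a,b,c}  FOLLOW(A)={$,a,b,c}

FOLLOW(A) = ["$", "a", "b", "c"]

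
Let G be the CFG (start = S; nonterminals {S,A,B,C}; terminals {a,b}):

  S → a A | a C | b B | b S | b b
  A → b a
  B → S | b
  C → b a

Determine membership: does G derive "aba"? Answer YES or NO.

Convert to CNF:
  S -> T0 B | T0 S | T0 T0 | T1 A | T1 C
  A -> T0 T1
  B -> T0 B | T0 S | T0 T0 | T1 A | T1 C | b
  C -> T0 T1
  T0 -> b
  T1 -> a

CYK table (by increasing span):
  [0..0]={T1}  "a"  orig:{}
  [1..1]={B,T0}  "b"  orig:{B}
  [2..2]={T1}  "a"  orig:{}
  [0..1]=∅  "ab"
  [1..2]={A,C}  "ba"
  [0..2]={B,S}  "aba"

S ∈ T[0,2] ⇒ YES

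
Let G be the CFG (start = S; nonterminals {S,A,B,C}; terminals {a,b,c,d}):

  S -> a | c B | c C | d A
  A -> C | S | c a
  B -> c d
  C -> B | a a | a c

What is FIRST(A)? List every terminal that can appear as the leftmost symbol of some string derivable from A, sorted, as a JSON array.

FIRST iteration:
[1]
  A via A→c a: +{c}
  B via B→c d: +{c}
  C via C→B: +{c}
  C via C→a a: +{a}
  S via S→a: +{a}
  S via S→c B: +{c}
  S via S→d A: +{d}
  FIRST(S)={a,c,d}  FIRST(A)={c}  FIRST(B)={c}  FIRST(C)={a,c}
[2]
  A via A→C: +{a}
  A via A→S: +{d}
  FIRST(S)={a,c,d}  FIRST(A)={a,c,d}  FIRST(B)={c}  FIRST(C)={a,c}
[3] done
  FIRST(S)={a,c,d}  FIRST(A)={a,c,d}  FIRST(B)={c}  FIRST(C)={a,c}

FIRST(A) = ["a", "c", "d"]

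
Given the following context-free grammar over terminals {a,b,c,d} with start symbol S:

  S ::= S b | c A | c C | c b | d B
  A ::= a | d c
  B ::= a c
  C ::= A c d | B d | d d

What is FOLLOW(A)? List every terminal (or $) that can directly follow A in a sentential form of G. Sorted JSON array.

FIRST sets, iterate to fixpoint:
iter 1:
  A via A→a: +{a}
  A via A→d c: +{d}
  B via B→a c: +{a}
  C via C→A c d: +{a,d}
  S via S→c A: +{c}
  S via S→d B: +{d}
  FIRST[S]={c,d}  FIRST[A]={a,d}  FIRST[B]={a}  FIRST[C]={a,d}
iter 2: done
  FIRST[S]={c,d}  FIRST[A]={a,d}  FIRST[B]={a}  FIRST[C]={a,d}

FOLLOW sets:
FOLLOW(S) := {$}
round 1:
  C→A c d: FOLLOW(A) ⊇ FIRST(c) = {c}; new: +{c}
  C→B d: FOLLOW(B) ⊇ FIRST(d) = {d}; new: +{d}
  S→S b: FOLLOW(S) ⊇ FIRST(b) = {b}; new: +{b}
  S→c A: FOLLOW(A) ⊇ FOLLOW(S) ⊇ {$,b}; new: +{$,b}
  S→c C: FOLLOW(C) ⊇ FOLLOW(S) ⊇ {$,b}; new: +{$,b}
  S→d B: FOLLOW(B) ⊇ FOLLOW(S) ⊇ {$,b}; new: +{$,b}
  FOLLOW(S)={$,b}  FOLLOW(A)={$,b,c}  FOLLOW(B)={$,b,d}  FOLLOW(C)={$,b}
round 2: (stable)
  FOLLOW(S)={$,b}  FOLLOW(A)={$,b,c}  FOLLOW(B)={$,b,d}  FOLLOW(C)={$,b}

FOLLOW(A) = ["$", "b", "c"]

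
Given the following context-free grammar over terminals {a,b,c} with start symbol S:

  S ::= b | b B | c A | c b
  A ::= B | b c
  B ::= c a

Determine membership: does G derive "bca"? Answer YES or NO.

CNF form of G:
  S -> T0 B | T1 A | T1 T0 | b
  A -> T0 T1 | T1 T2
  B -> T1 T2
  T0 -> b
  T1 -> c
  T2 -> a

CYK table (by increasing span):
  [0..0]={S,T0}  "b"  orig:{S}
  [1..1]={T1}  "c"  orig:{}
  [2..2]={T2}  "a"  orig:{}
  [0..1]={A}  "bc"
  [1..2]={A,B}  "ca"
  [0..2]={S}  "bca"

S ∈ T[0,2] ⇒ YES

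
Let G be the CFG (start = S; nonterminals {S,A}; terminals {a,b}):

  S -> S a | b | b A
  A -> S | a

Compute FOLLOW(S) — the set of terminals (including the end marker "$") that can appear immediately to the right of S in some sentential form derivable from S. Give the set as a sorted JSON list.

FIRST iteration:
iter 1:
  A via A→a: +{a}
  S via S→b: +{b}
  S: {b}  A: {a}
iter 2:
  A via A→S: +{b}
  S: {b}  A: {a,b}
iter 3: — fixpoint
  S: {b}  A: {a,b}

Compute FOLLOW by fixpoint:
seed FOLLOW(S) with $
iter 1:
  S→S a: FOLLOW(S) ⊇ FIRST(a) = {a}; new: +{a}
  S→b A: FOLLOW(A) ⊇ FOLLOW(S) ⊇ {$,a}; new: +{$,a}
  FOLLOW[S]={$,a}  FOLLOW[A]={$,a}
iter 2: (no change)
  FOLLOW[S]={$,a}  FOLLOW[A]={$,a}

FOLLOW(S) = ["$", "a"]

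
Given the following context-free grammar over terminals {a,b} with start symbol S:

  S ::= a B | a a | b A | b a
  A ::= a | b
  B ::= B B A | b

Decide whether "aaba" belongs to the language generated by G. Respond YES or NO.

Convert to CNF:
  S -> T0 B | T0 T0 | T1 A | T1 T0
  A -> a | b
  B -> B X2 | b
  T0 -> a
  T1 -> b
  X2 -> B A

CYK table (by increasing span):
  T[0,0] 'a' = {A,T0}  orig:{A}
  T[1,1] 'a' = {A,T0}  orig:{A}
  T[2,2] 'b' = {A,B,T1}  orig:{A,B}
  T[3,3] 'a' = {A,T0}  orig:{A}
  T[0,1] 'aa' = {S}
  T[1,2] 'ab' = {S}
  T[2,3] 'ba' = {S,X2}  orig:{S}
  T[0,2] 'aab' = ∅
  T[1,3] 'aba' = ∅
  T[0,3] 'aaba' = ∅

S ∉ T[0,3] ⇒ NO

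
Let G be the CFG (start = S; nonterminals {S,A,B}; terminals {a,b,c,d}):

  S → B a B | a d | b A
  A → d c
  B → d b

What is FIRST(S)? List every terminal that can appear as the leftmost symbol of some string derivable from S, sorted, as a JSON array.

FIRST sets, iterate to fixpoint:
pass 1:
  A via A→d c: +{d}
  B via B→d b: +{d}
  S via S→B a B: +{d}
  S via S→a d: +{a}
  S via S→b A: +{b}
  FIRST(S)={a,b,d}  FIRST(A)={d}  FIRST(B)={d}
pass 2: (no change)
  FIRST(S)={a,b,d}  FIRST(A)={d}  FIRST(B)={d}

FIRST(S) = ["a", "b", "d"]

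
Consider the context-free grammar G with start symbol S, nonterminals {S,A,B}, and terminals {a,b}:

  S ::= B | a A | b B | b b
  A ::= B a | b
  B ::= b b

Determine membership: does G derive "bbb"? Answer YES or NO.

Convert to CNF:
  S -> T0 A | T1 B | T1 T1
  A -> B T0 | b
  B -> T1 T1
  T0 -> a
  T1 -> b

CYK table (by increasing span):
  [0..0]={A,T1}  "b"  orig:{A}
  [1..1]={A,T1}  "b"  orig:{A}
  [2..2]={A,T1}  "b"  orig:{A}
  [0..1]={B,S}  "bb"
  [1..2]={B,S}  "bb"
  [0..2]={S}  "bbb"

S ∈ T[0,2] ⇒ YES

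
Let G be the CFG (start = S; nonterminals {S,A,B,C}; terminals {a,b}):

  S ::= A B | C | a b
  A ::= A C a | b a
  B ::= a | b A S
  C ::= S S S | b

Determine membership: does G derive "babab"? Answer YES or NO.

CNF form of G:
  S -> A B | S X5 | T0 T1 | b
  A -> A X2 | T1 T0
  B -> T1 X3 | a
  C -> S X4 | b
  T0 -> a
  T1 -> b
  X2 -> C T0
  X3 -> A S
  X4 -> S S
  X5 -> S S

CYK fill:
  cell(0,0) b: {C,S,T1}  orig:{C,S}
  cell(1,1) a: {B,T0}  orig:{B}
  cell(2,2) b: {C,S,T1}  orig:{C,S}
  cell(3,3) a: {B,T0}  orig:{B}
  cell(4,4) b: {C,S,T1}  orig:{C,S}
  cell(0,1) ba: {A,X2}  orig:{A}
  cell(1,2) ab: {S}
  cell(2,3) ba: {A,X2}  orig:{A}
  cell(3,4) ab: {S}
  cell(0,2) bab: {X3,X4,X5}  orig:{}
  cell(1,3) aba: ∅
  cell(2,4) bab: {X3,X4,X5}  orig:{}
  cell(0,3) baba: {A}
  cell(1,4) abab: {X4,X5}  orig:{}
  cell(0,4) babab: {C,S,X3}  orig:{C,S}

S ∈ T[0,4] ⇒ YES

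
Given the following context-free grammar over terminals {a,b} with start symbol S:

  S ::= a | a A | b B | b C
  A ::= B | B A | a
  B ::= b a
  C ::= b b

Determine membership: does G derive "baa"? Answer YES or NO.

CNF form of G:
  S -> T0 B | T0 C | T1 A | a
  A -> B A | T0 T1 | a
  B -> T0 T1
  C -> T0 T0
  T0 -> b
  T1 -> a

Fill CYK table bottom-up:
  cell(0,0) b: {T0}  orig:{}
  cell(1,1) a: {A,S,T1}  orig:{A,S}
  cell(2,2) a: {A,S,T1}  orig:{A,S}
  cell(0,1) ba: {A,B}
  cell(1,2) aa: {S}
  cell(0,2) baa: {A}

S ∉ T[0,2] ⇒ NO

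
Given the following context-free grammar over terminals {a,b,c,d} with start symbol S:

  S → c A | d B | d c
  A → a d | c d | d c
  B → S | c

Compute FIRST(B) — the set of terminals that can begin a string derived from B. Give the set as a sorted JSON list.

Compute FIRST by fixpoint:
[1]
  A via A→a d: +{a}
  A via A→c d: +{c}
  A via A→d c: +{d}
  B via B→c: +{c}
  S via S→c A: +{c}
  S via S→d B: +{d}
  FIRST[S]={c,d}  FIRST[A]={a,c,d}  FIRST[B]={c}
[2]
  B via B→S: +{d}
  FIRST[S]={c,d}  FIRST[A]={a,c,d}  FIRST[B]={c,d}
[3] (no change)
  FIRST[S]={c,d}  FIRST[A]={a,c,d}  FIRST[B]={c,d}

FIRST(B) = ["c", "d"]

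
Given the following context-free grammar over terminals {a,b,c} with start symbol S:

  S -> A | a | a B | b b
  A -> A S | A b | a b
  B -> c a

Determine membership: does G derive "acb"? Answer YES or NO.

Convert to CNF:
  S -> A S | A T0 | T0 T0 | T1 B | T1 T0 | a
  A -> A S | A T0 | T1 T0
  B -> T2 T1
  T0 -> b
  T1 -> a
  T2 -> c

CYK fill:
  T[0,0] 'a' = {S,T1}  orig:{S}
  T[1,1] 'c' = {T2}  orig:{}
  T[2,2] 'b' = {T0}  orig:{}
  T[0,1] 'ac' = ∅
  T[1,2] 'cb' = ∅
  T[0,2] 'acb' = ∅

S ∉ T[0,2] ⇒ NO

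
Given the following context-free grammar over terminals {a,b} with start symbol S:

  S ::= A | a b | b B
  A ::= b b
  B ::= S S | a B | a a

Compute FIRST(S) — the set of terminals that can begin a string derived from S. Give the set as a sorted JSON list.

FIRST sets, iterate to fixpoint:
[1]
  A via A→b b: +{b}
  B via B→a B: +{a}
  S via S→A: +{b}
  S via S→a b: +{a}
  S: {a,b}  A: {b}  B: {a}
[2]
  B via B→S S: +{b}
  S: {a,b}  A: {b}  B: {a,b}
[3] (stable)
  S: {a,b}  A: {b}  B: {a,b}

FIRST(S) = ["a", "b"]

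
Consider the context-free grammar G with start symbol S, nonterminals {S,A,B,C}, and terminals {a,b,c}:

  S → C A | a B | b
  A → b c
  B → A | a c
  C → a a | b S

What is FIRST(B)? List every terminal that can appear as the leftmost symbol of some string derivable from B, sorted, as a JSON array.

FIRST iteration:
pass 1:
  A via A→b c: +{b}
  B via B→A: +{b}
  B via B→a c: +{a}
  C via C→a a: +{a}
  C via C→b S: +{b}
  S via S→C A: +{a,b}
  FIRST(S)={a,b}  FIRST(A)={b}  FIRST(B)={a,b}  FIRST(C)={a,b}
pass 2: (stable)
  FIRST(S)={a,b}  FIRST(A)={b}  FIRST(B)={a,b}  FIRST(C)={a,b}

FIRST(B) = ["a", "b"]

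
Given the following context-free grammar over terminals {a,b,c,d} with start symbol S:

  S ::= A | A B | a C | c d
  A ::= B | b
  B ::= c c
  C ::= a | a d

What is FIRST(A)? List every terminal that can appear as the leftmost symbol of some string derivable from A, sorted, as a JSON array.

FIRST iteration:
iter 1:
  A via A→b: +{b}
  B via B→c c: +{c}
  C via C→a: +{a}
  S via S→A: +{b}
  S via S→a C: +{a}
  S via S→c d: +{c}
  FIRST(S)={a,b,c}  FIRST(A)={b}  FIRST(B)={c}  FIRST(C)={a}
iter 2:
  A via A→B: +{c}
  FIRST(S)={a,b,c}  FIRST(A)={b,c}  FIRST(B)={c}  FIRST(C)={a}
iter 3: done
  FIRST(S)={a,b,c}  FIRST(A)={b,c}  FIRST(B)={c}  FIRST(C)={a}

FIRST(A) = ["b", "c"]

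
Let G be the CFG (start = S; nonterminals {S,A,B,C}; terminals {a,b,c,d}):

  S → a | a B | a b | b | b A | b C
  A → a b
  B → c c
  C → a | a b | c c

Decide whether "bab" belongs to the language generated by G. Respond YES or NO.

CNF form of G:
  S -> T0 B | T0 T1 | T1 A | T1 C | a | b
  A -> T0 T1
  B -> T2 T2
  C -> T0 T1 | T2 T2 | a
  T0 -> a
  T1 -> b
  T2 -> c

CYK fill:
  cell(0,0) b: {S,T1}  orig:{S}
  cell(1,1) a: {C,S,T0}  orig:{C,S}
  cell(2,2) b: {S,T1}  orig:{S}
  cell(0,1) ba: {S}
  cell(1,2) ab: {A,C,S}
  cell(0,2) bab: {S}

S ∈ T[0,2] ⇒ YES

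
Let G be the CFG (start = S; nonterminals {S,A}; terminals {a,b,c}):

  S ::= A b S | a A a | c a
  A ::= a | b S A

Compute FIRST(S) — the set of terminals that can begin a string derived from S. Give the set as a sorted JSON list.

Compute FIRST by fixpoint:
iter 1:
  A via A→a: +{a}
  A via A→b S A: +{b}
  S via S→A b S: +{a,b}
  S via S→c a: +{c}
  FIRST[S]={a,b,c}  FIRST[A]={a,b}
iter 2: — fixpoint
  FIRST[S]={a,b,c}  FIRST[A]={a,b}

FIRST(S) = ["a", "b", "c"]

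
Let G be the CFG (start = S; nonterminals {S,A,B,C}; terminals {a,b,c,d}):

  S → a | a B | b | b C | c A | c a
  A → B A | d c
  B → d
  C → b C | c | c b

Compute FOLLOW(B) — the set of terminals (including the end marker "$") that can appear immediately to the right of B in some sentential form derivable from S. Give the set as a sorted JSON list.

FIRST sets, iterate to fixpoint:
round 1:
  A via A→d c: +{d}
  B via B→d: +{d}
  C via C→b C: +{b}
  C via C→c: +{c}
  S via S→a: +{a}
  S via S→b: +{b}
  S via S→c A: +{c}
  FIRST(S)={a,b,c}  FIRST(A)={d}  FIRST(B)={d}  FIRST(C)={b,c}
round 2: (no change)
  FIRST(S)={a,b,c}  FIRST(A)={d}  FIRST(B)={d}  FIRST(C)={b,c}

Compute FOLLOW by fixpoint:
initialize: $ ∈ FOLLOW(S)
round 1:
  A→B A: FOLLOW(B) ⊇ FIRST(A) = {d}; new: +{d}
  S→a B: FOLLOW(B) ⊇ FOLLOW(S) ⊇ {$}; new: +{$}
  S→b C: FOLLOW(C) ⊇ FOLLOW(S) ⊇ {$}; new: +{$}
  S→c A: FOLLOW(A) ⊇ FOLLOW(S) ⊇ {$}; new: +{$}
  FOLLOW(S)={$}  FOLLOW(A)={$}  FOLLOW(B)={$,d}  FOLLOW(C)={$}
round 2: (stable)
  FOLLOW(S)={$}  FOLLOW(A)={$}  FOLLOW(B)={$,d}  FOLLOW(C)={$}

FOLLOW(B) = ["$", "d"]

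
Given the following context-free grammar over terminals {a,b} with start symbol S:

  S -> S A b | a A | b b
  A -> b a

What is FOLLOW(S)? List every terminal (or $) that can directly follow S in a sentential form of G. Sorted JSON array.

Compute FIRST by fixpoint:
pass 1:
  A via A→b a: +{b}
  S via S→a A: +{a}
  S via S→b b: +{b}
  FIRST(S)={a,b}  FIRST(A)={b}
pass 2: done
  FIRST(S)={a,b}  FIRST(A)={b}

Compute FOLLOW by fixpoint:
seed FOLLOW(S) with $
round 1:
  S→S A b: FOLLOW(S) ⊇ FIRST(A) = {b}; new: +{b}
  S→S A b: FOLLOW(A) ⊇ FIRST(b) = {b}; new: +{b}
  S→a A: FOLLOW(A) ⊇ FOLLOW(S) ⊇ {$,b}; new: +{$}
  FOLLOW(S)={$,b}  FOLLOW(A)={$,b}
round 2: (no change)
  FOLLOW(S)={$,b}  FOLLOW(A)={$,b}

FOLLOW(S) = ["$", "b"]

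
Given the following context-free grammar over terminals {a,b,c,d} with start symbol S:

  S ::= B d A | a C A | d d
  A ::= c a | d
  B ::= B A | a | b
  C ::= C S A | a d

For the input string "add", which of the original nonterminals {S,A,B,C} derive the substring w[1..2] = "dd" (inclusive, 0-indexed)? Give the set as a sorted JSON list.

CNF form of G:
  S -> B X4 | T1 X5 | T2 T2
  A -> T0 T1 | d
  B -> B A | a | b
  C -> C X3 | T1 T2
  T0 -> c
  T1 -> a
  T2 -> d
  X3 -> S A
  X4 -> T2 A
  X5 -> C A

Fill CYK table bottom-up (cells [i..j] with 1 ≤ i ≤ j ≤ 2 only):
  T[1,1] 'd' = {A,T2}  orig:{A}
  T[2,2] 'd' = {A,T2}  orig:{A}
  T[1,2] 'dd' = {S,X4}  orig:{S}

Original NTs in T[1,2] deriving "dd": ["S"]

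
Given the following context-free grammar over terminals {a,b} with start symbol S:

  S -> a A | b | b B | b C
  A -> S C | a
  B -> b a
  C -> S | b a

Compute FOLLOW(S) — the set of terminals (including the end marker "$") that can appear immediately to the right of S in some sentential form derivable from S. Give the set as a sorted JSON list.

Compute FIRST by fixpoint:
round 1:
  A via A→a: +{a}
  B via B→b a: +{b}
  C via C→b a: +{b}
  S via S→a A: +{a}
  S via S→b: +{b}
  S: {a,b}  A: {a}  B: {b}  C: {b}
round 2:
  A via A→S C: +{b}
  C via C→S: +{a}
  S: {a,b}  A: {a,b}  B: {b}  C: {a,b}
round 3: (no change)
  S: {a,b}  A: {a,b}  B: {b}  C: {a,b}

FOLLOW sets:
seed FOLLOW(S) with $
pass 1:
  A→S C: FOLLOW(S) ⊇ FIRST(C) = {a,b}; new: +{a,b}
  S→a A: FOLLOW(A) ⊇ FOLLOW(S) ⊇ {$,a,b}; new: +{$,a,b}
  S→b B: FOLLOW(B) ⊇ FOLLOW(S) ⊇ {$,a,b}; new: +{$,a,b}
  S→b C: FOLLOW(C) ⊇ FOLLOW(S) ⊇ {$,a,b}; new: +{$,a,b}
  FOLLOW[S]={$,a,b}  FOLLOW[A]={$,a,b}  FOLLOW[B]={$,a,b}  FOLLOW[C]={$,a,b}
pass 2: (stable)
  FOLLOW[S]={$,a,b}  FOLLOW[A]={$,a,b}  FOLLOW[B]={$,a,b}  FOLLOW[C]={$,a,b}

FOLLOW(S) = ["$", "a", "b"]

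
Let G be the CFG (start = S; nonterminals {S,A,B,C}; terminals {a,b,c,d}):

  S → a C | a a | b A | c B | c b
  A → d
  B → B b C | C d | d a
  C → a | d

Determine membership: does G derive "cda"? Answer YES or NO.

CNF form of G:
  S -> T0 A | T2 C | T2 T2 | T3 B | T3 T0
  A -> d
  B -> B X4 | C T1 | T1 T2
  C -> a | d
  T0 -> b
  T1 -> d
  T2 -> a
  T3 -> c
  X4 -> T0 C

Fill CYK table bottom-up:
  [0..0]={T3}  "c"  orig:{}
  [1..1]={A,C,T1}  "d"  orig:{A,C}
  [2..2]={C,T2}  "a"  orig:{C}
  [0..1]=∅  "cd"
  [1..2]={B}  "da"
  [0..2]={S}  "cda"

S ∈ T[0,2] ⇒ YES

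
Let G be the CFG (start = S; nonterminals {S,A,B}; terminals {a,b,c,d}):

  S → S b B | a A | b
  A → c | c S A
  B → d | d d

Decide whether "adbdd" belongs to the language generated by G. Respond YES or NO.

CNF form of G:
  S -> S X5 | T3 A | b
  A -> T0 X4 | c
  B -> T1 T1 | d
  T0 -> c
  T1 -> d
  T2 -> b
  T3 -> a
  X4 -> S A
  X5 -> T2 B

CYK table (by increasing span):
  [0..0]={T3}  "a"  orig:{}
  [1..1]={B,T1}  "d"  orig:{B}
  [2..2]={S,T2}  "b"  orig:{S}
  [3..3]={B,T1}  "d"  orig:{B}
  [4..4]={B,T1}  "d"  orig:{B}
  [0..1]=∅  "ad"
  [1..2]=∅  "db"
  [2..3]={X5}  "bd"  orig:{}
  [3..4]={B}  "dd"
  [0..2]=∅  "adb"
  [1..3]=∅  "dbd"
  [2..4]={X5}  "bdd"  orig:{}
  [0..3]=∅  "adbd"
  [1..4]=∅  "dbdd"
  [0..4]=∅  "adbdd"

S ∉ T[0,4] ⇒ NO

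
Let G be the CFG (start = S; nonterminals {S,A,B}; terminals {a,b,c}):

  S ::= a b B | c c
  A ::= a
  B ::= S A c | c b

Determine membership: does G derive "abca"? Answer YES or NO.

Convert to CNF:
  S -> T0 T0 | T2 X4
  A -> a
  B -> S X3 | T0 T1
  T0 -> c
  T1 -> b
  T2 -> a
  X3 -> A T0
  X4 -> T1 B

Fill CYK table bottom-up:
  cell(0,0) a: {A,T2}  orig:{A}
  cell(1,1) b: {T1}  orig:{}
  cell(2,2) c: {T0}  orig:{}
  cell(3,3) a: {A,T2}  orig:{A}
  cell(0,1) ab: ∅
  cell(1,2) bc: ∅
  cell(2,3) ca: ∅
  cell(0,2) abc: ∅
  cell(1,3) bca: ∅
  cell(0,3) abca: ∅

S ∉ T[0,3] ⇒ NO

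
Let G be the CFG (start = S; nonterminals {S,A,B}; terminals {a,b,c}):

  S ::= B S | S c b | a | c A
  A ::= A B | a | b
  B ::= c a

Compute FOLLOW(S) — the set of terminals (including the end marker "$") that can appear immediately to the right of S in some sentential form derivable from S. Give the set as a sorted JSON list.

FIRST sets, iterate to fixpoint:
pass 1:
  A via A→a: +{a}
  A via A→b: +{b}
  B via B→c a: +{c}
  S via S→B S: +{c}
  S via S→a: +{a}
  FIRST(S)={a,c}  FIRST(A)={a,b}  FIRST(B)={c}
pass 2: — fixpoint
  FIRST(S)={a,c}  FIRST(A)={a,b}  FIRST(B)={c}

Compute FOLLOW by fixpoint:
initialize: $ ∈ FOLLOW(S)
iter 1:
  A→A B: FOLLOW(A) ⊇ FIRST(B) = {c}; new: +{c}
  A→A B: FOLLOW(B) ⊇ FOLLOW(A) ⊇ {c}; new: +{c}
  S→B S: FOLLOW(B) ⊇ FIRST(S) = {a,c}; new: +{a}
  S→S c b: FOLLOW(S) ⊇ FIRST(c) = {c}; new: +{c}
  S→c A: FOLLOW(A) ⊇ FOLLOW(S) ⊇ {$,c}; new: +{$}
  FOLLOW(S)={$,c}  FOLLOW(A)={$,c}  FOLLOW(B)={a,c}
iter 2:
  A→A B: FOLLOW(B) ⊇ FOLLOW(A) ⊇ {$,c}; new: +{$}
  FOLLOW(S)={$,c}  FOLLOW(A)={$,c}  FOLLOW(B)={$,a,c}
iter 3: done
  FOLLOW(S)={$,c}  FOLLOW(A)={$,c}  FOLLOW(B)={$,a,c}

FOLLOW(S) = ["$", "c"]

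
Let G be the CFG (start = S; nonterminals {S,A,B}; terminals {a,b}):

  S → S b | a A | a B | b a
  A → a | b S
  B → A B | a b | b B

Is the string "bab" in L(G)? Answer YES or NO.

CNF form of G:
  S -> S T0 | T0 T1 | T1 A | T1 B
  A -> T0 S | a
  B -> A B | T0 B | T1 T0
  T0 -> b
  T1 -> a

CYK table (by increasing span):
  cell(0,0) b: {T0}  orig:{}
  cell(1,1) a: {A,T1}  orig:{A}
  cell(2,2) b: {T0}  orig:{}
  cell(0,1) ba: {S}
  cell(1,2) ab: {B}
  cell(0,2) bab: {B,S}

S ∈ T[0,2] ⇒ YES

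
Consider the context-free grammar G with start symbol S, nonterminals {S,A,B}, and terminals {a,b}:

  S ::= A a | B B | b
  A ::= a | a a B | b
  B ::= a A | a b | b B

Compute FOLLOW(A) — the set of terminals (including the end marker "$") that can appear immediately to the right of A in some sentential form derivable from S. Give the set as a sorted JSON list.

FIRST sets, iterate to fixpoint:
[1]
  A via A→a: +{a}
  A via A→b: +{b}
  B via B→a A: +{a}
  B via B→b B: +{b}
  S via S→A a: +{a,b}
  S: {a,b}  A: {a,b}  B: {a,b}
[2] — fixpoint
  S: {a,b}  A: {a,b}  B: {a,b}

FOLLOW iteration:
seed FOLLOW(S) with $
[1]
  S→A a: FOLLOW(A) ⊇ FIRST(a) = {a}; new: +{a}
  S→B B: FOLLOW(B) ⊇ FIRST(B) = {a,b}; new: +{a,b}
  S→B B: FOLLOW(B) ⊇ FOLLOW(S) ⊇ {$}; new: +{$}
  FOLLOW(S)={$}  FOLLOW(A)={a}  FOLLOW(B)={$,a,b}
[2]
  B→a A: FOLLOW(A) ⊇ FOLLOW(B) ⊇ {$,a,b}; new: +{$,b}
  FOLLOW(S)={$}  FOLLOW(A)={$,a,b}  FOLLOW(B)={$,a,b}
[3] — fixpoint
  FOLLOW(S)={$}  FOLLOW(A)={$,a,b}  FOLLOW(B)={$,a,b}

FOLLOW(A) = ["$", "a", "b"]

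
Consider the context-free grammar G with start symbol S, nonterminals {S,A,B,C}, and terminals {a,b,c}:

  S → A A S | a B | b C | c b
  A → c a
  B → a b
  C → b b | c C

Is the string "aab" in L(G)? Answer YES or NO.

Convert to CNF:
  S -> A X3 | T0 T2 | T1 B | T2 C
  A -> T0 T1
  B -> T1 T2
  C -> T0 C | T2 T2
  T0 -> c
  T1 -> a
  T2 -> b
  X3 -> A S

CYK table (by increasing span):
  cell(0,0) a: {T1}  orig:{}
  cell(1,1) a: {T1}  orig:{}
  cell(2,2) b: {T2}  orig:{}
  cell(0,1) aa: ∅
  cell(1,2) ab: {B}
  cell(0,2) aab: {S}

S ∈ T[0,2] ⇒ YES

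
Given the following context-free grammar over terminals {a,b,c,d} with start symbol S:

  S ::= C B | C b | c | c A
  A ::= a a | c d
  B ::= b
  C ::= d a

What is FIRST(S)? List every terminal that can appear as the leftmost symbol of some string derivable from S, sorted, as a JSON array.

FIRST iteration:
pass 1:
  A via A→a a: +{a}
  A via A→c d: +{c}
  B via B→b: +{b}
  C via C→d a: +{d}
  S via S→C B: +{d}
  S via S→c: +{c}
  FIRST(S)={c,d}  FIRST(A)={a,c}  FIRST(B)={b}  FIRST(C)={d}
pass 2: — fixpoint
  FIRST(S)={c,d}  FIRST(A)={a,c}  FIRST(B)={b}  FIRST(C)={d}

FIRST(S) = ["c", "d"]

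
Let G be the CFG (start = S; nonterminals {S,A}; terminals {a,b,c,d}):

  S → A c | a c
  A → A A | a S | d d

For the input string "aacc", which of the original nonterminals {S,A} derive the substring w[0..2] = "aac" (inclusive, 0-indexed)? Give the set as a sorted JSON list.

Convert to CNF:
  S -> A T2 | T0 T2
  A -> A A | T0 S | T1 T1
  T0 -> a
  T1 -> d
  T2 -> c

Fill CYK table bottom-up, restricted to cells inside w[0..2]:
  cell(0,0) a: {T0}  orig:{}
  cell(1,1) a: {T0}  orig:{}
  cell(2,2) c: {T2}  orig:{}
  cell(0,1) aa: ∅
  cell(1,2) ac: {S}
  cell(0,2) aac: {A}

Original NTs in T[0,2] deriving "aac": ["A"]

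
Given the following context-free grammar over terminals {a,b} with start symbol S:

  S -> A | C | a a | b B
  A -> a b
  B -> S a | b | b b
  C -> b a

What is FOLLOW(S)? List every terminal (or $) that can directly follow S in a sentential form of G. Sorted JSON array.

Compute FIRST by fixpoint:
round 1:
  A via A→a b: +{a}
  B via B→b: +{b}
  C via C→b a: +{b}
  S via S→A: +{a}
  S via S→C: +{b}
  FIRST(S)={a,b}  FIRST(A)={a}  FIRST(B)={b}  FIRST(C)={b}
round 2:
  B via B→S a: +{a}
  FIRST(S)={a,b}  FIRST(A)={a}  FIRST(B)={a,b}  FIRST(C)={b}
round 3: (stable)
  FIRST(S)={a,b}  FIRST(A)={a}  FIRST(B)={a,b}  FIRST(C)={b}

Compute FOLLOW by fixpoint:
FOLLOW(S) := {$}
pass 1:
  B→S a: FOLLOW(S) ⊇ FIRST(a) = {a}; new: +{a}
  S→A: FOLLOW(A) ⊇ FOLLOW(S) ⊇ {$,a}; new: +{$,a}
  S→C: FOLLOW(C) ⊇ FOLLOW(S) ⊇ {$,a}; new: +{$,a}
  S→b B: FOLLOW(B) ⊇ FOLLOW(S) ⊇ {$,a}; new: +{$,a}
  FOLLOW[S]={$,a}  FOLLOW[A]={$,a}  FOLLOW[B]={$,a}  FOLLOW[C]={$,a}
pass 2: (no change)
  FOLLOW[S]={$,a}  FOLLOW[A]={$,a}  FOLLOW[B]={$,a}  FOLLOW[C]={$,a}

FOLLOW(S) = ["$", "a"]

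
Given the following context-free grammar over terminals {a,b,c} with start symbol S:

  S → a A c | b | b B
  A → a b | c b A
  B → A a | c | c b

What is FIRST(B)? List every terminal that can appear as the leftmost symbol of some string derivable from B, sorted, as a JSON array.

FIRST iteration:
iter 1:
  A via A→a b: +{a}
  A via A→c b A: +{c}
  B via B→A a: +{a,c}
  S via S→a A c: +{a}
  S via S→b: +{b}
  FIRST[S]={a,b}  FIRST[A]={a,c}  FIRST[B]={a,c}
iter 2: (stable)
  FIRST[S]={a,b}  FIRST[A]={a,c}  FIRST[B]={a,c}

FIRST(B) = ["a", "c"]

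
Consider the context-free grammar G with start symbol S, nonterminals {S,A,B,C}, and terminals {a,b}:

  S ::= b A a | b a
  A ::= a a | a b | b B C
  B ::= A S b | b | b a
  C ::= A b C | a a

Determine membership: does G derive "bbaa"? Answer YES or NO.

Convert to CNF:
  S -> T1 T0 | T1 X5
  A -> T0 T0 | T0 T1 | T1 X2
  B -> A X3 | T1 T0 | b
  C -> A X4 | T0 T0
  T0 -> a
  T1 -> b
  X2 -> B C
  X3 -> S T1
  X4 -> T1 C
  X5 -> A T0

Fill CYK table bottom-up:
  T[0,0] 'b' = {B,T1}  orig:{B}
  T[1,1] 'b' = {B,T1}  orig:{B}
  T[2,2] 'a' = {T0}  orig:{}
  T[3,3] 'a' = {T0}  orig:{}
  T[0,1] 'bb' = ∅
  T[1,2] 'ba' = {B,S}
  T[2,3] 'aa' = {A,C}
  T[0,2] 'bba' = ∅
  T[1,3] 'baa' = {X2,X4}  orig:{}
  T[0,3] 'bbaa' = {A}

S ∉ T[0,3] ⇒ NO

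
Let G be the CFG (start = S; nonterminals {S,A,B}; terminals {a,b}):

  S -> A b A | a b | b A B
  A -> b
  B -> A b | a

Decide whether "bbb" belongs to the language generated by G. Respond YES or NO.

Convert to CNF:
  S -> A X2 | T0 X3 | T1 T0
  A -> b
  B -> A T0 | a
  T0 -> b
  T1 -> a
  X2 -> T0 A
  X3 -> A B

CYK fill:
  cell(0,0) b: {A,T0}  orig:{A}
  cell(1,1) b: {A,T0}  orig:{A}
  cell(2,2) b: {A,T0}  orig:{A}
  cell(0,1) bb: {B,X2}  orig:{B}
  cell(1,2) bb: {B,X2}  orig:{B}
  cell(0,2) bbb: {S,X3}  orig:{S}

S ∈ T[0,2] ⇒ YES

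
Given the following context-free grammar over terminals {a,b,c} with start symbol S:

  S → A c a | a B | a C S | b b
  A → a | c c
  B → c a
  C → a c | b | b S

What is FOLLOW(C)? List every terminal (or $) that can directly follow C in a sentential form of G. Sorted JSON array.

FIRST sets, iterate to fixpoint:
iter 1:
  A via A→a: +{a}
  A via A→c c: +{c}
  B via B→c a: +{c}
  C via C→a c: +{a}
  C via C→b: +{b}
  S via S→A c a: +{a,c}
  S via S→b b: +{b}
  S: {a,b,c}  A: {a,c}  B: {c}  C: {a,b}
iter 2: (stable)
  S: {a,b,c}  A: {a,c}  B: {c}  C: {a,b}

FOLLOW iteration:
seed FOLLOW(S) with $
round 1:
  S→A c a: FOLLOW(A) ⊇ FIRST(c) = {c}; new: +{c}
  S→a B: FOLLOW(B) ⊇ FOLLOW(S) ⊇ {$}; new: +{$}
  S→a C S: FOLLOW(C) ⊇ FIRST(S) = {a,b,c}; new: +{a,b,c}
  FOLLOW(S)={$}  FOLLOW(A)={c}  FOLLOW(B)={$}  FOLLOW(C)={a,b,c}
round 2:
  C→b S: FOLLOW(S) ⊇ FOLLOW(C) ⊇ {a,b,c}; new: +{a,b,c}
  S→a B: FOLLOW(B) ⊇ FOLLOW(S) ⊇ {$,a,b,c}; new: +{a,b,c}
  FOLLOW(S)={$,a,b,c}  FOLLOW(A)={c}  FOLLOW(B)={$,a,b,c}  FOLLOW(C)={a,b,c}
round 3: — fixpoint
  FOLLOW(S)={$,a,b,c}  FOLLOW(A)={c}  FOLLOW(B)={$,a,b,c}  FOLLOW(C)={a,b,c}

FOLLOW(C) = ["a", "b", "c"]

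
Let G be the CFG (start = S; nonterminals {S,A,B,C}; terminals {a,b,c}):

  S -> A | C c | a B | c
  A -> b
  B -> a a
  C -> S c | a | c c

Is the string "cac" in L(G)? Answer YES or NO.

CNF form of G:
  S -> C T1 | T0 B | b | c
  A -> b
  B -> T0 T0
  C -> S T1 | T1 T1 | a
  T0 -> a
  T1 -> c

Fill CYK table bottom-up:
  cell(0,0) c: {S,T1}  orig:{S}
  cell(1,1) a: {C,T0}  orig:{C}
  cell(2,2) c: {S,T1}  orig:{S}
  cell(0,1) ca: ∅
  cell(1,2) ac: {S}
  cell(0,2) cac: ∅

S ∉ T[0,2] ⇒ NO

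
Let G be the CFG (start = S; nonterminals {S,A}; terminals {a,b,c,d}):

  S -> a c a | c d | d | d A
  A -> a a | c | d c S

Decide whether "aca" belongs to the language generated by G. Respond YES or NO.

CNF form of G:
  S -> T0 X4 | T1 A | T2 T1 | d
  A -> T0 T0 | T1 X3 | c
  T0 -> a
  T1 -> d
  T2 -> c
  X3 -> T2 S
  X4 -> T2 T0

CYK table (by increasing span):
  T[0,0] 'a' = {T0}  orig:{}
  T[1,1] 'c' = {A,T2}  orig:{A}
  T[2,2] 'a' = {T0}  orig:{}
  T[0,1] 'ac' = ∅
  T[1,2] 'ca' = {X4}  orig:{}
  T[0,2] 'aca' = {S}

S ∈ T[0,2] ⇒ YES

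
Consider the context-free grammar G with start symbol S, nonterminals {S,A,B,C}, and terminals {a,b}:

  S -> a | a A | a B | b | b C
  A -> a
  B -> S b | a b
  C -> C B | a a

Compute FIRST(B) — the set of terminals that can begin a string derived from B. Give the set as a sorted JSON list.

FIRST sets, iterate to fixpoint:
[1]
  A via A→a: +{a}
  B via B→a b: +{a}
  C via C→a a: +{a}
  S via S→a: +{a}
  S via S→b: +{b}
  S: {a,b}  A: {a}  B: {a}  C: {a}
[2]
  B via B→S b: +{b}
  S: {a,b}  A: {a}  B: {a,b}  C: {a}
[3] done
  S: {a,b}  A: {a}  B: {a,b}  C: {a}

FIRST(B) = ["a", "b"]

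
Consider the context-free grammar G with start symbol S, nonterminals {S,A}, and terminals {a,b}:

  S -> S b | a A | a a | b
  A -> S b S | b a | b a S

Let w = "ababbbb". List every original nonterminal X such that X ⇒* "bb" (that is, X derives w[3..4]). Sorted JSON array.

CNF form of G:
  S -> S T0 | T1 A | T1 T1 | b
  A -> S X2 | T0 T1 | T0 X3
  T0 -> b
  T1 -> a
  X2 -> T0 S
  X3 -> T1 S

CYK fill, restricted to cells inside w[3..4]:
  T[3,3] 'b' = {S,T0}  orig:{S}
  T[4,4] 'b' = {S,T0}  orig:{S}
  T[3,4] 'bb' = {S,X2}  orig:{S}

Original NTs in T[3,4] deriving "bb": ["S"]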